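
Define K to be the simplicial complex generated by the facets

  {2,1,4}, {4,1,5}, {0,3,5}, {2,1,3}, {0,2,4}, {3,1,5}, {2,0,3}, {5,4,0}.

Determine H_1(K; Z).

H_1 = 0.

Order the vertices as 0 < 1 < 2 < 3 < 4 < 5. Listing each simplex with vertices in this order, K has dimension 2 with simplices:

  0-simplices (6): [0], [1], [2], [3], [4], [5]
  1-simplices (12): [0,2], [0,3], [0,4], [0,5], [1,2], [1,3], [1,4], [1,5], [2,3], [2,4], [3,5], [4,5]
  2-simplices (8): [0,2,3], [0,2,4], [0,3,5], [0,4,5], [1,2,3], [1,2,4], [1,3,5], [1,4,5]

giving chain groups C_0 ≅ Z^6, C_1 ≅ Z^12, C_2 ≅ Z^8.

Boundary ∂_1: C_1 → C_0 maps an edge to its endpoints' difference, ∂[p,q] = q − p.
The 6×12 boundary matrix has rank 5 and Smith normal form diag(1,1,1,1,1).

Boundary ∂_2: C_2 → C_1 sends each 2-simplex [p,q,r] to [q,r] − [p,r] + [p,q]. For instance
  ∂[1,4,5] = [4,5] − [1,5] + [1,4],
  ∂[0,3,5] = [3,5] − [0,5] + [0,3].
The 12×8 boundary matrix has rank 7 and Smith normal form diag(1,1,1,1,1,1,1).

Reading off H_k = ker ∂_k / im ∂_{k+1}:

  H_1: rank ker ∂_1 − rank ∂_2 = (12 − 5) − 7 = 0, and the invariant factors of ∂_2 are all 1, so H_1 = 0.

(K is a triangulation of the 2-sphere S^2.)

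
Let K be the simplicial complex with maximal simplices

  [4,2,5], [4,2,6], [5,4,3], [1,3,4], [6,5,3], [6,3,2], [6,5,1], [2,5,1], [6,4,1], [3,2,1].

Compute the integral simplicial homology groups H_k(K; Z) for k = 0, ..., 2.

H_0 = Z,  H_1 = Z_2,  H_2 = 0.

Take the total order 1 < 2 < 3 < 4 < 5 < 6 on the vertex set. Then K (dimension 2) consists of the simplices:

  0-simplices (6): [1], [2], [3], [4], [5], [6]
  1-simplices (15): [1,2], [1,3], [1,4], [1,5], [1,6], [2,3], [2,4], [2,5], [2,6], [3,4], [3,5], [3,6], [4,5], [4,6], [5,6]
  2-simplices (10): [1,2,3], [1,2,5], [1,3,4], [1,4,6], [1,5,6], [2,3,6], [2,4,5], [2,4,6], [3,4,5], [3,5,6]

so the chain groups are C_0 ≅ Z^6, C_1 ≅ Z^15, C_2 ≅ Z^10.

Boundary ∂_1: C_1 → C_0 maps an edge to its endpoints' difference, ∂[p,q] = q − p. For instance
  ∂[1,6] = [6] − [1].
As a 6×15 matrix over Z this has rank 5, with invariant factors (1,1,1,1,1).

∂_2: C_2 → C_1 sends each 2-simplex [p,q,r] to [q,r] − [p,r] + [p,q]. For instance
  ∂[1,2,5] = [2,5] − [1,5] + [1,2],
  ∂[2,3,6] = [3,6] − [2,6] + [2,3].
This gives a 15×10 integer matrix of rank 10; reducing to Smith normal form yields diagonal entries (1,1,1,1,1,1,1,1,1,2).

Computing H_k = (kernel of ∂_k) / (image of ∂_{k+1}):

  H_0: rank C_0 − rank ∂_1 = 6 − 5 = 1, and the invariant factors of ∂_1 are all 1, so H_0 = Z.
  H_1: rank ker ∂_1 − rank ∂_2 = (15 − 5) − 10 = 0, and ∂_2 has invariant factor 2 > 1, so H_1 = Z_2.
  H_2: rank ker ∂_2 − rank ∂_3 = (10 − 10) − 0 = 0, and there is no ∂_3, so H_2 = 0.

As a check, the Euler characteristic is 6 − 15 + 10 = 1, which agrees with 1 − 0 + 0 = 1.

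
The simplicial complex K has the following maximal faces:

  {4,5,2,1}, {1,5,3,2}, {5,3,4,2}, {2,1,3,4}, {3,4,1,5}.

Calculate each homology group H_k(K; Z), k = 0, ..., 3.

Order the vertices as 1 < 2 < 3 < 4 < 5. Listing each simplex with vertices in this order, K has dimension 3 with simplices:

  0-simplices (5): [1], [2], [3], [4], [5]
  1-simplices (10): [1,2], [1,3], [1,4], [1,5], [2,3], [2,4], [2,5], [3,4], [3,5], [4,5]
  2-simplices (10): [1,2,3], [1,2,4], [1,2,5], [1,3,4], [1,3,5], [1,4,5], [2,3,4], [2,3,5], [2,4,5], [3,4,5]
  3-simplices (5): [1,2,3,4], [1,2,3,5], [1,2,4,5], [1,3,4,5], [2,3,4,5]

Hence C_0 ≅ Z^5, C_1 ≅ Z^10, C_2 ≅ Z^10, C_3 ≅ Z^5.

The boundary map ∂_1: C_1 → C_0 is given by ∂[p,q] = [q] − [p]. For instance
  ∂[3,4] = [4] − [3].
The 5×10 boundary matrix has rank 4 and Smith normal form diag(1,1,1,1).

Boundary ∂_2: C_2 → C_1 sends each 2-simplex [p,q,r] to [q,r] − [p,r] + [p,q]. For instance
  ∂[2,3,5] = [3,5] − [2,5] + [2,3],
  ∂[1,4,5] = [4,5] − [1,5] + [1,4].
This gives a 10×10 integer matrix of rank 6; reducing to Smith normal form yields diagonal entries (1,1,1,1,1,1).

The boundary map ∂_3: C_3 → C_2 sends each 3-simplex σ to the alternating sum Σ_i (−1)^i (σ with its i-th vertex removed). For instance
  ∂[1,3,4,5] = [3,4,5] − [1,4,5] + [1,3,5] − [1,3,4],
  ∂[1,2,3,5] = [2,3,5] − [1,3,5] + [1,2,5] − [1,2,3].
This gives a 10×5 integer matrix of rank 4; reducing to Smith normal form yields diagonal entries (1,1,1,1).

Now H_k = ker ∂_k / im ∂_{k+1}, so:

  H_0: rank C_0 − rank ∂_1 = 5 − 4 = 1, and the invariant factors of ∂_1 are all 1, so H_0 = Z.
  H_1: rank ker ∂_1 − rank ∂_2 = (10 − 4) − 6 = 0, and the invariant factors of ∂_2 are all 1, so H_1 = 0.
  H_2: rank ker ∂_2 − rank ∂_3 = (10 − 6) − 4 = 0, and the invariant factors of ∂_3 are all 1, so H_2 = 0.
  H_3: rank ker ∂_3 − rank ∂_4 = (5 − 4) − 0 = 1, and there is no ∂_4, so H_3 = Z.

(K is a triangulation of the 3-sphere S^3.)

H_0 ≅ Z,  H_1 = 0,  H_2 = 0,  H_3 ≅ Z.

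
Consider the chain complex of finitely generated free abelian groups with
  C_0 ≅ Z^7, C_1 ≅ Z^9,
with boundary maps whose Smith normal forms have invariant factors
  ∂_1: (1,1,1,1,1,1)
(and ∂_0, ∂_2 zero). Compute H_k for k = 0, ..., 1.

H_0 ≅ Z,  H_1 ≅ Z^3.

H_0: b_0 = 7 − 0 − 6 = 1; torsion from ∂_1 factors > 1: none. So H_0 ≅ Z.
H_1: b_1 = 9 − 6 − 0 = 3; torsion from ∂_2 factors > 1: none. So H_1 ≅ Z^3.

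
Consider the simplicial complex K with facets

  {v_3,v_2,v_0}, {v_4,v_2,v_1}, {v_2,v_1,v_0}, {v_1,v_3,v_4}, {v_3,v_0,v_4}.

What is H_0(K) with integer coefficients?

Order the vertices as v_0 < v_1 < v_2 < v_3 < v_4. Listing each simplex with vertices in this order, K has dimension 2 with simplices:

  0-simplices (5): [v_0], [v_1], [v_2], [v_3], [v_4]
  1-simplices (10): [v_0,v_1], [v_0,v_2], [v_0,v_3], [v_0,v_4], [v_1,v_2], [v_1,v_3], [v_1,v_4], [v_2,v_3], [v_2,v_4], [v_3,v_4]
  2-simplices (5): [v_0,v_1,v_2], [v_0,v_2,v_3], [v_0,v_3,v_4], [v_1,v_2,v_4], [v_1,v_3,v_4]

giving chain groups C_0 ≅ Z^5, C_1 ≅ Z^10, C_2 ≅ Z^5.

The boundary map ∂_1: C_1 → C_0 sends each edge [p,q] (with p < q) to q − p.
The 5×10 boundary matrix has rank 4 and Smith normal form diag(1,1,1,1).

Boundary ∂_2: C_2 → C_1 maps a triangle to the signed sum of its edges. For instance
  ∂[v_0,v_1,v_2] = [v_1,v_2] − [v_0,v_2] + [v_0,v_1],
  ∂[v_0,v_3,v_4] = [v_3,v_4] − [v_0,v_4] + [v_0,v_3].
As a 10×5 matrix over Z this has rank 5, with invariant factors (1,1,1,1,1).

Reading off H_k = ker ∂_k / im ∂_{k+1}:

  H_0: rank C_0 − rank ∂_1 = 5 − 4 = 1, and the invariant factors of ∂_1 are all 1, so H_0 ≅ Z.

(K is a triangulation of the Möbius band.)

H_0 = Z.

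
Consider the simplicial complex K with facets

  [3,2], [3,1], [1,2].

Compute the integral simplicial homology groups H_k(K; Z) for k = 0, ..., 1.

K has 3 vertices, 3 edges.
rank ∂_0 = 0, rank ∂_1 = 2 ⇒ b_0 = 3 − 0 − 2 = 1; all invariant factors of ∂_1 are 1 so no torsion. So H_0 ≅ Z.
rank ∂_1 = 2, rank ∂_2 = 0 ⇒ b_1 = 3 − 2 − 0 = 1. So H_1 ≅ Z.

H_0 ≅ Z,  H_1 ≅ Z.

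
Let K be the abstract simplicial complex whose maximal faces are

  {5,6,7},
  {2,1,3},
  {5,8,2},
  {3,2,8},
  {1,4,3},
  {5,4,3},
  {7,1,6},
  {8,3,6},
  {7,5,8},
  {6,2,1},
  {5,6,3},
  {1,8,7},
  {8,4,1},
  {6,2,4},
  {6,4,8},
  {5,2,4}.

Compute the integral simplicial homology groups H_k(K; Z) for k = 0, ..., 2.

H_0 = Z,  H_1 = Z^2,  H_2 = Z.

K has 8 vertices, 24 edges, 16 triangles.
rank ∂_0 = 0, rank ∂_1 = 7 ⇒ b_0 = 8 − 0 − 7 = 1; all invariant factors of ∂_1 are 1 so no torsion. So H_0 = Z.
rank ∂_1 = 7, rank ∂_2 = 15 ⇒ b_1 = 24 − 7 − 15 = 2; all invariant factors of ∂_2 are 1 so no torsion. So H_1 = Z^2.
rank ∂_2 = 15, rank ∂_3 = 0 ⇒ b_2 = 16 − 15 − 0 = 1. So H_2 = Z.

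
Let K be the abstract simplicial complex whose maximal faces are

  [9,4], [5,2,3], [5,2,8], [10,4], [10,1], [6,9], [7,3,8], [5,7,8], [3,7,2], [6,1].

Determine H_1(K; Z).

H_1 ≅ Z^2.

Take the total order 1 < 2 < 3 < 4 < 5 < 6 < 7 < 8 < 9 < 10 on the vertex set. Then K (dimension 2) consists of the simplices:

  0-simplices (10): [1], [2], [3], [4], [5], [6], [7], [8], [9], [10]
  1-simplices (15): [1,6], [1,10], [2,3], [2,5], [2,7], [2,8], [3,5], [3,7], [3,8], [4,9], [4,10], [5,7], [5,8], [6,9], [7,8]
  2-simplices (5): [2,3,5], [2,3,7], [2,5,8], [3,7,8], [5,7,8]

giving chain groups C_0 ≅ Z^10, C_1 ≅ Z^15, C_2 ≅ Z^5.

The boundary map ∂_1: C_1 → C_0 is given by ∂[p,q] = [q] − [p]. For instance
  ∂[7,8] = [8] − [7].
As a 10×15 matrix over Z this has rank 8, with invariant factors (1,1,1,1,1,1,1,1).

Boundary ∂_2: C_2 → C_1 sends each 2-simplex [p,q,r] to [q,r] − [p,r] + [p,q]. For instance
  ∂[2,3,7] = [3,7] − [2,7] + [2,3],
  ∂[5,7,8] = [7,8] − [5,8] + [5,7].
As a 15×5 matrix over Z this has rank 5, with invariant factors (1,1,1,1,1).

Reading off H_k = ker ∂_k / im ∂_{k+1}:

  H_1: rank ker ∂_1 − rank ∂_2 = (15 − 8) − 5 = 2, and the invariant factors of ∂_2 are all 1, so H_1 = Z^2.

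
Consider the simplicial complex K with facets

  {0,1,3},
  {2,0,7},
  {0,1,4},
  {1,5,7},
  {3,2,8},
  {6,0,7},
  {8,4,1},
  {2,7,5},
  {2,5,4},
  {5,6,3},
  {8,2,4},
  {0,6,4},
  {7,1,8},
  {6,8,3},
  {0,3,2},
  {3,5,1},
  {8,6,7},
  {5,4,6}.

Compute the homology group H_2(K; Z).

K has 9 vertices, 27 edges, 18 triangles.
rank ∂_2 = 17, rank ∂_3 = 0 ⇒ b_2 = 18 − 17 − 0 = 1. So H_2 ≅ Z.

H_2 = Z.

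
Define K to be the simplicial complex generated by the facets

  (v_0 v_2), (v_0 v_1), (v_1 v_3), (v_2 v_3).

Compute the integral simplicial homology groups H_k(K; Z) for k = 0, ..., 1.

We work with the vertex ordering v_0 < v_1 < v_2 < v_3. The simplices of K, each written with vertices in increasing order, are:

  0-simplices (4): [v_0], [v_1], [v_2], [v_3]
  1-simplices (4): [v_0,v_1], [v_0,v_2], [v_1,v_3], [v_2,v_3]

Hence C_0 ≅ Z^4, C_1 ≅ Z^4.

The boundary map ∂_1: C_1 → C_0 is given by ∂[p,q] = [q] − [p]. For instance
  ∂[v_1,v_3] = [v_3] − [v_1].
The resulting 4×4 matrix has rank 3, and its Smith normal form has invariant factors (1,1,1).

From H_k ≅ ker(∂_k) / im(∂_{k+1}) we obtain:

  H_0: rank C_0 − rank ∂_1 = 4 − 3 = 1, and the invariant factors of ∂_1 are all 1, so H_0 ≅ Z.
  H_1: rank ker ∂_1 − rank ∂_2 = (4 − 3) − 0 = 1, and there is no ∂_2, so H_1 ≅ Z.

(K is a triangulation of the circle S^1.)

H_0 = Z,  H_1 = Z.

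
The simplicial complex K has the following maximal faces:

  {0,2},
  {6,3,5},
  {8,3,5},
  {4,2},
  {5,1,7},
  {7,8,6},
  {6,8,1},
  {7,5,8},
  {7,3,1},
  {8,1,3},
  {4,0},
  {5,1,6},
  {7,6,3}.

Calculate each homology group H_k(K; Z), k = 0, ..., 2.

H_0 = Z^2,  H_1 = Z ⊕ Z/2Z,  H_2 = 0.

K has 9 vertices, 18 edges, 10 triangles.
rank ∂_0 = 0, rank ∂_1 = 7 ⇒ b_0 = 9 − 0 − 7 = 2; all invariant factors of ∂_1 are 1 so no torsion. So H_0 ≅ Z^2.
rank ∂_1 = 7, rank ∂_2 = 10 ⇒ b_1 = 18 − 7 − 10 = 1; ∂_2 has invariant factor(s) [2] giving torsion. So H_1 ≅ Z ⊕ Z/2Z.
rank ∂_2 = 10, rank ∂_3 = 0 ⇒ b_2 = 10 − 10 − 0 = 0. So H_2 ≅ 0.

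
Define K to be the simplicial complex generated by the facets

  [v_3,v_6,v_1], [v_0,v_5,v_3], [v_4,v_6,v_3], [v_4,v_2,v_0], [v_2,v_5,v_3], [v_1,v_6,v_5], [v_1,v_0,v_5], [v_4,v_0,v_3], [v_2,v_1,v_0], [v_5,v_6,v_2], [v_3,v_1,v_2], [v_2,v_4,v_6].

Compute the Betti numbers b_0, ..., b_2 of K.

b_0 = 1, b_1 = 0, b_2 = 0.

We work with the vertex ordering v_0 < v_1 < v_2 < v_3 < v_4 < v_5 < v_6. The simplices of K, each written with vertices in increasing order, are:

  0-simplices (7): [v_0], [v_1], [v_2], [v_3], [v_4], [v_5], [v_6]
  1-simplices (18): (18 of them)
  2-simplices (12): (12 of them)

Hence C_0 ≅ Z^7, C_1 ≅ Z^18, C_2 ≅ Z^12.

∂_1: C_1 → C_0 sends each edge [p,q] (with p < q) to q − p. For instance
  ∂[v_0,v_2] = [v_2] − [v_0].
As a 7×18 matrix over Z this has rank 6, with invariant factors (1,1,1,1,1,1).

The boundary map ∂_2: C_2 → C_1 acts by ∂[p,q,r] = [q,r] − [p,r] + [p,q]. For instance
  ∂[v_2,v_4,v_6] = [v_4,v_6] − [v_2,v_6] + [v_2,v_4],
  ∂[v_1,v_5,v_6] = [v_5,v_6] − [v_1,v_6] + [v_1,v_5].
As a 18×12 matrix over Z this has rank 12, with invariant factors (1,1,1,1,1,1,1,1,1,1,1,2).

Now H_k = ker ∂_k / im ∂_{k+1}, so:

  H_0: rank C_0 − rank ∂_1 = 7 − 6 = 1, and the invariant factors of ∂_1 are all 1, so H_0 ≅ Z.
  H_1: rank ker ∂_1 − rank ∂_2 = (18 − 6) − 12 = 0, and ∂_2 has invariant factor 2 > 1, so H_1 ≅ Z/2Z.
  H_2: rank ker ∂_2 − rank ∂_3 = (12 − 12) − 0 = 0, and there is no ∂_3, so H_2 ≅ 0.

Hence the Betti numbers are b_0 = 1, b_1 = 0, b_2 = 0.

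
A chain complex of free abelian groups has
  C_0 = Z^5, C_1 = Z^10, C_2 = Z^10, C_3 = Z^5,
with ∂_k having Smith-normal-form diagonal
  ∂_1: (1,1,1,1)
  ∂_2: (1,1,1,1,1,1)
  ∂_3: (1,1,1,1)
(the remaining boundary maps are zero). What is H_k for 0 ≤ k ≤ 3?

H_0 ≅ Z,  H_1 = 0,  H_2 = 0,  H_3 ≅ Z.

H_0: b_0 = 5 − 0 − 4 = 1; torsion from ∂_1 factors > 1: none. So H_0 ≅ Z.
H_1: b_1 = 10 − 4 − 6 = 0; torsion from ∂_2 factors > 1: none. So H_1 ≅ 0.
H_2: b_2 = 10 − 6 − 4 = 0; torsion from ∂_3 factors > 1: none. So H_2 ≅ 0.
H_3: b_3 = 5 − 4 − 0 = 1; torsion from ∂_4 factors > 1: none. So H_3 ≅ Z.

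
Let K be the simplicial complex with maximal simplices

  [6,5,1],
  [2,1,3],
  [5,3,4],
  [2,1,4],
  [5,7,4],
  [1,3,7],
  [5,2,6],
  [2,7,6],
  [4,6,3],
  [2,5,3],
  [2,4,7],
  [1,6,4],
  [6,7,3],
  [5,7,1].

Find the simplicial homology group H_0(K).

H_0 ≅ Z.

Take the total order 1 < 2 < 3 < 4 < 5 < 6 < 7 on the vertex set. Then K (dimension 2) consists of the simplices:

  0-simplices (7): [1], [2], [3], [4], [5], [6], [7]
  1-simplices (21): [1,2], [1,3], [1,4], [1,5], [1,6], [1,7], [2,3], [2,4], [2,5], [2,6], [2,7], [3,4], [3,5], [3,6], [3,7], [4,5], [4,6], [4,7], [5,6], [5,7], [6,7]
  2-simplices (14): [1,2,3], [1,2,4], [1,3,7], [1,4,6], [1,5,6], [1,5,7], [2,3,5], [2,4,7], [2,5,6], [2,6,7], [3,4,5], [3,4,6], [3,6,7], [4,5,7]

giving chain groups C_0 ≅ Z^7, C_1 ≅ Z^21, C_2 ≅ Z^14.

∂_1: C_1 → C_0 sends each edge [p,q] (with p < q) to q − p. For instance
  ∂[1,4] = [4] − [1].
The resulting 7×21 matrix has rank 6, and its Smith normal form has invariant factors (1,1,1,1,1,1).

The boundary map ∂_2: C_2 → C_1 sends each 2-simplex [p,q,r] to [q,r] − [p,r] + [p,q]. For instance
  ∂[2,4,7] = [4,7] − [2,7] + [2,4],
  ∂[2,3,5] = [3,5] − [2,5] + [2,3].
As a 21×14 matrix over Z this has rank 13, with invariant factors (1,1,1,1,1,1,1,1,1,1,1,1,1).

From H_k ≅ ker(∂_k) / im(∂_{k+1}) we obtain:

  H_0: rank C_0 − rank ∂_1 = 7 − 6 = 1, and the invariant factors of ∂_1 are all 1, so H_0 = Z.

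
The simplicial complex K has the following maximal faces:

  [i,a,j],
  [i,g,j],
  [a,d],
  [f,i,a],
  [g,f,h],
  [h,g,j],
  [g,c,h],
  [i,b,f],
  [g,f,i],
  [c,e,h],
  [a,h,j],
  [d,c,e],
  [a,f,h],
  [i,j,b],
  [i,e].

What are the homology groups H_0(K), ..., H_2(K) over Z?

H_0 = Z,  H_1 = Z^2,  H_2 = Z.

Take the total order a < b < c < d < e < f < g < h < i < j on the vertex set. Then K (dimension 2) consists of the simplices:

  0-simplices (10): a, b, c, d, e, f, g, h, i, j
  1-simplices (23): ad, af, ah, ai, aj, bf, bi, bj, cd, ce, cg, ch, de, eh, ei, fg, fh, fi, gh, gi, gj, hj, ij
  2-simplices (13): afh, afi, ahj, aij, bfi, bij, cde, ceh, cgh, fgh, fgi, ghj, gij

Hence C_0 ≅ Z^10, C_1 ≅ Z^23, C_2 ≅ Z^13.

∂_1: C_1 → C_0 maps an edge to its endpoints' difference, ∂[p,q] = q − p.
As a 10×23 matrix over Z this has rank 9, with invariant factors (1,1,1,1,1,1,1,1,1).

The boundary map ∂_2: C_2 → C_1 maps a triangle to the signed sum of its edges. For instance
  ∂afh = fh − ah + af,
  ∂aij = ij − aj + ai.
The 23×13 boundary matrix has rank 12 and Smith normal form diag(1,1,1,1,1,1,1,1,1,1,1,1).

Reading off H_k = ker ∂_k / im ∂_{k+1}:

  H_0: rank C_0 − rank ∂_1 = 10 − 9 = 1, and the invariant factors of ∂_1 are all 1, so H_0 = Z.
  H_1: rank ker ∂_1 − rank ∂_2 = (23 − 9) − 12 = 2, and the invariant factors of ∂_2 are all 1, so H_1 = Z^2.
  H_2: rank ker ∂_2 − rank ∂_3 = (13 − 12) − 0 = 1, and there is no ∂_3, so H_2 = Z.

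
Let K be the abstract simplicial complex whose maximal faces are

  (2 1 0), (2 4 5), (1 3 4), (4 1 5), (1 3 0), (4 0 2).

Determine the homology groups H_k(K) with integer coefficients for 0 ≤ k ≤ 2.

H_0 = Z,  H_1 = Z,  H_2 = 0.

We work with the vertex ordering 0 < 1 < 2 < 3 < 4 < 5. The simplices of K, each written with vertices in increasing order, are:

  0-simplices (6): [0], [1], [2], [3], [4], [5]
  1-simplices (12): [0,1], [0,2], [0,3], [0,4], [1,2], [1,3], [1,4], [1,5], [2,4], [2,5], [3,4], [4,5]
  2-simplices (6): [0,1,2], [0,1,3], [0,2,4], [1,3,4], [1,4,5], [2,4,5]

so the chain groups are C_0 ≅ Z^6, C_1 ≅ Z^12, C_2 ≅ Z^6.

Boundary ∂_1: C_1 → C_0 is given by ∂[p,q] = [q] − [p]. For instance
  ∂[2,4] = [4] − [2].
The 6×12 boundary matrix has rank 5 and Smith normal form diag(1,1,1,1,1).

The boundary map ∂_2: C_2 → C_1 sends each 2-simplex [p,q,r] to [q,r] − [p,r] + [p,q]. For instance
  ∂[1,3,4] = [3,4] − [1,4] + [1,3],
  ∂[0,2,4] = [2,4] − [0,4] + [0,2].
As a 12×6 matrix over Z this has rank 6, with invariant factors (1,1,1,1,1,1).

Computing H_k = (kernel of ∂_k) / (image of ∂_{k+1}):

  H_0: rank C_0 − rank ∂_1 = 6 − 5 = 1, and the invariant factors of ∂_1 are all 1, so H_0 = Z.
  H_1: rank ker ∂_1 − rank ∂_2 = (12 − 5) − 6 = 1, and the invariant factors of ∂_2 are all 1, so H_1 = Z.
  H_2: rank ker ∂_2 − rank ∂_3 = (6 − 6) − 0 = 0, and there is no ∂_3, so H_2 = 0.

As a check, the Euler characteristic is 6 − 12 + 6 = 0, which agrees with 1 − 1 + 0 = 0.
(K is a triangulation of the cylinder S^1 x I.)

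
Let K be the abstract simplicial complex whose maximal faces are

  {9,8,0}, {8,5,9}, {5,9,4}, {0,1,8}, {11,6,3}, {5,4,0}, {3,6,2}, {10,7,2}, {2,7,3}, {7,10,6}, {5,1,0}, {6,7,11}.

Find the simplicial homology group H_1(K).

Order the vertices as 0 < 1 < 2 < 3 < 4 < 5 < 6 < 7 < 8 < 9 < 10 < 11. Listing each simplex with vertices in this order, K has dimension 2 with simplices:

  0-simplices (12): [0], [1], [2], [3], [4], [5], [6], [7], [8], [9], [10], [11]
  1-simplices (24): (24 of them)
  2-simplices (12): [0,1,5], [0,1,8], [0,4,5], [0,8,9], [2,3,6], [2,3,7], [2,7,10], [3,6,11], [4,5,9], [5,8,9], [6,7,10], [6,7,11]

Hence C_0 ≅ Z^12, C_1 ≅ Z^24, C_2 ≅ Z^12.

Boundary ∂_1: C_1 → C_0 sends each edge [p,q] (with p < q) to q − p.
The resulting 12×24 matrix has rank 10, and its Smith normal form has invariant factors (1,1,1,1,1,1,1,1,1,1).

The boundary map ∂_2: C_2 → C_1 sends each 2-simplex [p,q,r] to [q,r] − [p,r] + [p,q]. For instance
  ∂[2,3,6] = [3,6] − [2,6] + [2,3],
  ∂[0,8,9] = [8,9] − [0,9] + [0,8].
The resulting 24×12 matrix has rank 12, and its Smith normal form has invariant factors (1,1,1,1,1,1,1,1,1,1,1,1).

From H_k ≅ ker(∂_k) / im(∂_{k+1}) we obtain:

  H_1: rank ker ∂_1 − rank ∂_2 = (24 − 10) − 12 = 2, and the invariant factors of ∂_2 are all 1, so H_1 = Z^2.

H_1 = Z^2.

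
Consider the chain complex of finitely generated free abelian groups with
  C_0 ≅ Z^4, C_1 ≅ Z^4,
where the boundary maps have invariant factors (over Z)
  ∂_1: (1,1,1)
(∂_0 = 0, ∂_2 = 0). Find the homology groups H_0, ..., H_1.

H_0: b_0 = 4 − 0 − 3 = 1; torsion from ∂_1 factors > 1: none. So H_0 = Z.
H_1: b_1 = 4 − 3 − 0 = 1; torsion from ∂_2 factors > 1: none. So H_1 = Z.

H_0 = Z,  H_1 = Z.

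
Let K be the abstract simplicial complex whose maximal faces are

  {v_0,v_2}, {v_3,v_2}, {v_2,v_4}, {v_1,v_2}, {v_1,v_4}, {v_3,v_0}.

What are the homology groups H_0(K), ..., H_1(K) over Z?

H_0 ≅ Z,  H_1 ≅ Z^2.

We work with the vertex ordering v_0 < v_1 < v_2 < v_3 < v_4. The simplices of K, each written with vertices in increasing order, are:

  0-simplices (5): [v_0], [v_1], [v_2], [v_3], [v_4]
  1-simplices (6): [v_0,v_2], [v_0,v_3], [v_1,v_2], [v_1,v_4], [v_2,v_3], [v_2,v_4]

giving chain groups C_0 ≅ Z^5, C_1 ≅ Z^6.

The boundary map ∂_1: C_1 → C_0 maps an edge to its endpoints' difference, ∂[p,q] = q − p. For instance
  ∂[v_0,v_3] = [v_3] − [v_0].
This gives a 5×6 integer matrix of rank 4; reducing to Smith normal form yields diagonal entries (1,1,1,1).

From H_k ≅ ker(∂_k) / im(∂_{k+1}) we obtain:

  H_0: rank C_0 − rank ∂_1 = 5 − 4 = 1, and the invariant factors of ∂_1 are all 1, so H_0 = Z.
  H_1: rank ker ∂_1 − rank ∂_2 = (6 − 4) − 0 = 2, and there is no ∂_2, so H_1 = Z^2.

(K is a triangulation of a wedge of 2 circles.)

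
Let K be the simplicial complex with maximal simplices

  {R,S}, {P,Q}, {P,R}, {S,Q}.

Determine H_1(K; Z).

H_1 ≅ Z.

We work with the vertex ordering P < Q < R < S. The simplices of K, each written with vertices in increasing order, are:

  0-simplices (4): P, Q, R, S
  1-simplices (4): PQ, PR, QS, RS

so the chain groups are C_0 ≅ Z^4, C_1 ≅ Z^4.

∂_1: C_1 → C_0 sends each edge [p,q] (with p < q) to q − p. For instance
  ∂QS = S − Q.
The resulting 4×4 matrix has rank 3, and its Smith normal form has invariant factors (1,1,1).

Now H_k = ker ∂_k / im ∂_{k+1}, so:

  H_1: rank ker ∂_1 − rank ∂_2 = (4 − 3) − 0 = 1, and there is no ∂_2, so H_1 = Z.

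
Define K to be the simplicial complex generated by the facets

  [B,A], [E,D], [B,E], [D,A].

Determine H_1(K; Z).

K has 4 vertices, 4 edges.
rank ∂_1 = 3, rank ∂_2 = 0 ⇒ b_1 = 4 − 3 − 0 = 1. So H_1 ≅ Z.

H_1 = Z.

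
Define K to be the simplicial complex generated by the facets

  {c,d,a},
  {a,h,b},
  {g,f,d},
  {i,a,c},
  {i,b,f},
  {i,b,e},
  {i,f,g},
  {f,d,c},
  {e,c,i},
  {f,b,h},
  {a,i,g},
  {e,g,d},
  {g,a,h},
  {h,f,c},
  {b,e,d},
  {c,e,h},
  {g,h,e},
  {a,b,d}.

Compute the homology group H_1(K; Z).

H_1 = Z^2.

Fix the vertex order a < b < c < d < e < f < g < h < i and write every simplex with vertices in increasing order. Then dim K = 2 and the simplices of K are:

  0-simplices (9): a, b, c, d, e, f, g, h, i
  1-simplices (27): ab, ac, ad, ag, ah, ai, bd, be, bf, bh, bi, cd, ce, cf, ch, ci, de, df, dg, eg, eh, ei, fg, fh, fi, gh, gi
  2-simplices (18): abd, abh, acd, aci, agh, agi, bde, bei, bfh, bfi, cdf, ceh, cei, cfh, deg, dfg, egh, fgi

Hence C_0 ≅ Z^9, C_1 ≅ Z^27, C_2 ≅ Z^18.

The boundary map ∂_1: C_1 → C_0 maps an edge to its endpoints' difference, ∂[p,q] = q − p. For instance
  ∂cd = d − c.
The 9×27 boundary matrix has rank 8 and Smith normal form diag(1,1,1,1,1,1,1,1).

Boundary ∂_2: C_2 → C_1 sends each 2-simplex [p,q,r] to [q,r] − [p,r] + [p,q]. For instance
  ∂cfh = fh − ch + cf,
  ∂deg = eg − dg + de.
This gives a 27×18 integer matrix of rank 17; reducing to Smith normal form yields diagonal entries (1,1,1,1,1,1,1,1,1,1,1,1,1,1,1,1,1).

From H_k ≅ ker(∂_k) / im(∂_{k+1}) we obtain:

  H_1: rank ker ∂_1 − rank ∂_2 = (27 − 8) − 17 = 2, and the invariant factors of ∂_2 are all 1, so H_1 ≅ Z^2.

(K is a triangulation of the torus T^2.)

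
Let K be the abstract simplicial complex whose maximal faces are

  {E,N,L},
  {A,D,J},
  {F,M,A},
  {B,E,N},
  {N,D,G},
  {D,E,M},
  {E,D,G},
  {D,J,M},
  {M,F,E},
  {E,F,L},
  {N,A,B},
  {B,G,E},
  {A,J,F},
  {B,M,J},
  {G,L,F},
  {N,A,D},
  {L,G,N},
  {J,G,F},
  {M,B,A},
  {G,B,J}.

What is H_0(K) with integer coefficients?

K has 10 vertices, 30 edges, 20 triangles.
rank ∂_0 = 0, rank ∂_1 = 9 ⇒ b_0 = 10 − 0 − 9 = 1; all invariant factors of ∂_1 are 1 so no torsion. So H_0 = Z.

H_0 = Z.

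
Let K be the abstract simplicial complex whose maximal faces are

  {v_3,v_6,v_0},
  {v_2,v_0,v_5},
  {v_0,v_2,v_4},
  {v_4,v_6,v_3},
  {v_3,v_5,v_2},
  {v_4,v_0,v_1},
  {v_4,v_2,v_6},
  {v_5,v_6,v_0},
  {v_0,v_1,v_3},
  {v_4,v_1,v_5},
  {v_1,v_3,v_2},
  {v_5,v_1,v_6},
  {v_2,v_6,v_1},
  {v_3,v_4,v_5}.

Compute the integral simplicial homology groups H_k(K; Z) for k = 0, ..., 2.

H_0 = Z,  H_1 = Z^2,  H_2 = Z.

Order the vertices as v_0 < v_1 < v_2 < v_3 < v_4 < v_5 < v_6. Listing each simplex with vertices in this order, K has dimension 2 with simplices:

  0-simplices (7): [v_0], [v_1], [v_2], [v_3], [v_4], [v_5], [v_6]
  1-simplices (21): (21 of them)
  2-simplices (14): (14 of them)

so the chain groups are C_0 ≅ Z^7, C_1 ≅ Z^21, C_2 ≅ Z^14.

∂_1: C_1 → C_0 sends each edge [p,q] (with p < q) to q − p. For instance
  ∂[v_3,v_5] = [v_5] − [v_3].
The 7×21 boundary matrix has rank 6 and Smith normal form diag(1,1,1,1,1,1).

∂_2: C_2 → C_1 sends each 2-simplex [p,q,r] to [q,r] − [p,r] + [p,q]. For instance
  ∂[v_0,v_1,v_4] = [v_1,v_4] − [v_0,v_4] + [v_0,v_1],
  ∂[v_0,v_5,v_6] = [v_5,v_6] − [v_0,v_6] + [v_0,v_5].
As a 21×14 matrix over Z this has rank 13, with invariant factors (1,1,1,1,1,1,1,1,1,1,1,1,1).

Reading off H_k = ker ∂_k / im ∂_{k+1}:

  H_0: rank C_0 − rank ∂_1 = 7 − 6 = 1, and the invariant factors of ∂_1 are all 1, so H_0 ≅ Z.
  H_1: rank ker ∂_1 − rank ∂_2 = (21 − 6) − 13 = 2, and the invariant factors of ∂_2 are all 1, so H_1 ≅ Z^2.
  H_2: rank ker ∂_2 − rank ∂_3 = (14 − 13) − 0 = 1, and there is no ∂_3, so H_2 ≅ Z.

As a check, the Euler characteristic is 7 − 21 + 14 = 0, which agrees with 1 − 2 + 1 = 0.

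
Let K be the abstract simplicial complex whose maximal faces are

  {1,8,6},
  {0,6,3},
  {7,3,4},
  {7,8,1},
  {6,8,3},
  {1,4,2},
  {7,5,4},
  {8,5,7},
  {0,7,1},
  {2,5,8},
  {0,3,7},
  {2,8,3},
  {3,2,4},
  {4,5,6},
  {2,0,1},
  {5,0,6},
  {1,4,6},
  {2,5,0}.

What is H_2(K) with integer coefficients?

H_2 ≅ Z.

Order the vertices as 0 < 1 < 2 < 3 < 4 < 5 < 6 < 7 < 8. Listing each simplex with vertices in this order, K has dimension 2 with simplices:

  0-simplices (9): [0], [1], [2], [3], [4], [5], [6], [7], [8]
  1-simplices (27): (27 of them)
  2-simplices (18): [0,1,2], [0,1,7], [0,2,5], [0,3,6], [0,3,7], [0,5,6], [1,2,4], [1,4,6], [1,6,8], [1,7,8], [2,3,4], [2,3,8], [2,5,8], [3,4,7], [3,6,8], [4,5,6], [4,5,7], [5,7,8]

Hence C_0 ≅ Z^9, C_1 ≅ Z^27, C_2 ≅ Z^18.

The boundary map ∂_1: C_1 → C_0 is given by ∂[p,q] = [q] − [p]. For instance
  ∂[3,4] = [4] − [3].
The resulting 9×27 matrix has rank 8, and its Smith normal form has invariant factors (1,1,1,1,1,1,1,1).

Boundary ∂_2: C_2 → C_1 acts by ∂[p,q,r] = [q,r] − [p,r] + [p,q]. For instance
  ∂[0,3,6] = [3,6] − [0,6] + [0,3],
  ∂[1,7,8] = [7,8] − [1,8] + [1,7].
As a 27×18 matrix over Z this has rank 17, with invariant factors (1,1,1,1,1,1,1,1,1,1,1,1,1,1,1,1,1).

Reading off H_k = ker ∂_k / im ∂_{k+1}:

  H_2: rank ker ∂_2 − rank ∂_3 = (18 − 17) − 0 = 1, and there is no ∂_3, so H_2 ≅ Z.

(K is a triangulation of the torus T^2.)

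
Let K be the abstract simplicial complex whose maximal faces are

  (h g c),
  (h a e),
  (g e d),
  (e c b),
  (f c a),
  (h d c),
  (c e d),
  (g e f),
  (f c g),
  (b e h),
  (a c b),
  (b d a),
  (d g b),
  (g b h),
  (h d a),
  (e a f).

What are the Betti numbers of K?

We work with the vertex ordering a < b < c < d < e < f < g < h. The simplices of K, each written with vertices in increasing order, are:

  0-simplices (8): a, b, c, d, e, f, g, h
  1-simplices (24): ab, ac, ad, ae, af, ah, bc, bd, be, bg, bh, cd, ce, cf, cg, ch, de, dg, dh, ef, eg, eh, fg, gh
  2-simplices (16): abc, abd, acf, adh, aef, aeh, bce, bdg, beh, bgh, cde, cdh, cfg, cgh, deg, efg

so the chain groups are C_0 ≅ Z^8, C_1 ≅ Z^24, C_2 ≅ Z^16.

∂_1: C_1 → C_0 sends each edge [p,q] (with p < q) to q − p.
The resulting 8×24 matrix has rank 7, and its Smith normal form has invariant factors (1,1,1,1,1,1,1).

The boundary map ∂_2: C_2 → C_1 acts by ∂[p,q,r] = [q,r] − [p,r] + [p,q]. For instance
  ∂cgh = gh − ch + cg,
  ∂cdh = dh − ch + cd.
The resulting 24×16 matrix has rank 15, and its Smith normal form has invariant factors (1,1,1,1,1,1,1,1,1,1,1,1,1,1,1).

Computing H_k = (kernel of ∂_k) / (image of ∂_{k+1}):

  H_0: rank C_0 − rank ∂_1 = 8 − 7 = 1, and the invariant factors of ∂_1 are all 1, so H_0 ≅ Z.
  H_1: rank ker ∂_1 − rank ∂_2 = (24 − 7) − 15 = 2, and the invariant factors of ∂_2 are all 1, so H_1 ≅ Z^2.
  H_2: rank ker ∂_2 − rank ∂_3 = (16 − 15) − 0 = 1, and there is no ∂_3, so H_2 ≅ Z.

Hence the Betti numbers are b_0 = 1, b_1 = 2, b_2 = 1.

b_0 = 1, b_1 = 2, b_2 = 1.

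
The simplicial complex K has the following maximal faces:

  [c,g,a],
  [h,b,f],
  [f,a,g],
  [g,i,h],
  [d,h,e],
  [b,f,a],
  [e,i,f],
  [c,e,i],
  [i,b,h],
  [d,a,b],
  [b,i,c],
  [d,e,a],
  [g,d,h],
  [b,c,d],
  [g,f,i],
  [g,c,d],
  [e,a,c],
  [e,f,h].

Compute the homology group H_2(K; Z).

Take the total order a < b < c < d < e < f < g < h < i on the vertex set. Then K (dimension 2) consists of the simplices:

  0-simplices (9): a, b, c, d, e, f, g, h, i
  1-simplices (27): ab, ac, ad, ae, af, ag, bc, bd, bf, bh, bi, cd, ce, cg, ci, de, dg, dh, ef, eh, ei, fg, fh, fi, gh, gi, hi
  2-simplices (18): abd, abf, ace, acg, ade, afg, bcd, bci, bfh, bhi, cdg, cei, deh, dgh, efh, efi, fgi, ghi

Hence C_0 ≅ Z^9, C_1 ≅ Z^27, C_2 ≅ Z^18.

Boundary ∂_1: C_1 → C_0 maps an edge to its endpoints' difference, ∂[p,q] = q − p.
The resulting 9×27 matrix has rank 8, and its Smith normal form has invariant factors (1,1,1,1,1,1,1,1).

Boundary ∂_2: C_2 → C_1 acts by ∂[p,q,r] = [q,r] − [p,r] + [p,q]. For instance
  ∂dgh = gh − dh + dg,
  ∂bcd = cd − bd + bc.
The 27×18 boundary matrix has rank 18 and Smith normal form diag(1,1,1,1,1,1,1,1,1,1,1,1,1,1,1,1,1,2).

Computing H_k = (kernel of ∂_k) / (image of ∂_{k+1}):

  H_2: rank ker ∂_2 − rank ∂_3 = (18 − 18) − 0 = 0, and there is no ∂_3, so H_2 = 0.

H_2 = 0.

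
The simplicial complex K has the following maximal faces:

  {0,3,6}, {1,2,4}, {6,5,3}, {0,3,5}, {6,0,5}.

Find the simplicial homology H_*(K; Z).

H_0 = Z^2,  H_1 = 0,  H_2 = Z.

We work with the vertex ordering 0 < 1 < 2 < 3 < 4 < 5 < 6. The simplices of K, each written with vertices in increasing order, are:

  0-simplices (7): [0], [1], [2], [3], [4], [5], [6]
  1-simplices (9): [0,3], [0,5], [0,6], [1,2], [1,4], [2,4], [3,5], [3,6], [5,6]
  2-simplices (5): [0,3,5], [0,3,6], [0,5,6], [1,2,4], [3,5,6]

Hence C_0 ≅ Z^7, C_1 ≅ Z^9, C_2 ≅ Z^5.

The boundary map ∂_1: C_1 → C_0 is given by ∂[p,q] = [q] − [p]. For instance
  ∂[3,5] = [5] − [3].
As a 7×9 matrix over Z this has rank 5, with invariant factors (1,1,1,1,1).

The boundary map ∂_2: C_2 → C_1 sends each 2-simplex [p,q,r] to [q,r] − [p,r] + [p,q]. For instance
  ∂[0,3,6] = [3,6] − [0,6] + [0,3],
  ∂[0,3,5] = [3,5] − [0,5] + [0,3].
The 9×5 boundary matrix has rank 4 and Smith normal form diag(1,1,1,1).

Now H_k = ker ∂_k / im ∂_{k+1}, so:

  H_0: rank C_0 − rank ∂_1 = 7 − 5 = 2, and the invariant factors of ∂_1 are all 1, so H_0 = Z^2.
  H_1: rank ker ∂_1 − rank ∂_2 = (9 − 5) − 4 = 0, and the invariant factors of ∂_2 are all 1, so H_1 = 0.
  H_2: rank ker ∂_2 − rank ∂_3 = (5 − 4) − 0 = 1, and there is no ∂_3, so H_2 = Z.

As a check, the Euler characteristic is 7 − 9 + 5 = 3, which agrees with 2 − 0 + 1 = 3.
(K is a triangulation of the disjoint union of the 2-sphere S^2 and the 2-simplex.)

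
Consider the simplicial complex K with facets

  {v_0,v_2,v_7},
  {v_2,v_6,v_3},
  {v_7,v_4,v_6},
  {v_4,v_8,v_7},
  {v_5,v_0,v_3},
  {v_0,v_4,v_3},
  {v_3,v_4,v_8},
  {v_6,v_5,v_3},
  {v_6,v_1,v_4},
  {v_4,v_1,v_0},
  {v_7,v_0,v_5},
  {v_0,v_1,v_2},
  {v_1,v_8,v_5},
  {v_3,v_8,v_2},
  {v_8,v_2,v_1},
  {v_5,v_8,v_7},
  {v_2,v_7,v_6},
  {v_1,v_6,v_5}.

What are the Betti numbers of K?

Order the vertices as v_0 < v_1 < v_2 < v_3 < v_4 < v_5 < v_6 < v_7 < v_8. Listing each simplex with vertices in this order, K has dimension 2 with simplices:

  0-simplices (9): [v_0], [v_1], [v_2], [v_3], [v_4], [v_5], [v_6], [v_7], [v_8]
  1-simplices (27): (27 of them)
  2-simplices (18): (18 of them)

Hence C_0 ≅ Z^9, C_1 ≅ Z^27, C_2 ≅ Z^18.

∂_1: C_1 → C_0 is given by ∂[p,q] = [q] − [p].
The 9×27 boundary matrix has rank 8 and Smith normal form diag(1,1,1,1,1,1,1,1).

∂_2: C_2 → C_1 sends each 2-simplex [p,q,r] to [q,r] − [p,r] + [p,q]. For instance
  ∂[v_0,v_1,v_4] = [v_1,v_4] − [v_0,v_4] + [v_0,v_1],
  ∂[v_1,v_5,v_8] = [v_5,v_8] − [v_1,v_8] + [v_1,v_5].
The 27×18 boundary matrix has rank 17 and Smith normal form diag(1,1,1,1,1,1,1,1,1,1,1,1,1,1,1,1,1).

Now H_k = ker ∂_k / im ∂_{k+1}, so:

  H_0: rank C_0 − rank ∂_1 = 9 − 8 = 1, and the invariant factors of ∂_1 are all 1, so H_0 ≅ Z.
  H_1: rank ker ∂_1 − rank ∂_2 = (27 − 8) − 17 = 2, and the invariant factors of ∂_2 are all 1, so H_1 ≅ Z^2.
  H_2: rank ker ∂_2 − rank ∂_3 = (18 − 17) − 0 = 1, and there is no ∂_3, so H_2 ≅ Z.

(K is a triangulation of the torus T^2.)

Hence the Betti numbers are b_0 = 1, b_1 = 2, b_2 = 1.

b_0 = 1, b_1 = 2, b_2 = 1.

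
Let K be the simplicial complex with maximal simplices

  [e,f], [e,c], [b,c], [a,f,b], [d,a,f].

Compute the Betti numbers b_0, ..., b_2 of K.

b_0 = 1, b_1 = 1, b_2 = 0.

We work with the vertex ordering a < b < c < d < e < f. The simplices of K, each written with vertices in increasing order, are:

  0-simplices (6): a, b, c, d, e, f
  1-simplices (8): ab, ad, af, bc, bf, ce, df, ef
  2-simplices (2): abf, adf

so the chain groups are C_0 ≅ Z^6, C_1 ≅ Z^8, C_2 ≅ Z^2.

The boundary map ∂_1: C_1 → C_0 maps an edge to its endpoints' difference, ∂[p,q] = q − p.
The resulting 6×8 matrix has rank 5, and its Smith normal form has invariant factors (1,1,1,1,1).

Boundary ∂_2: C_2 → C_1 maps a triangle to the signed sum of its edges. For instance
  ∂adf = df − af + ad,
  ∂abf = bf − af + ab.
As a 8×2 matrix over Z this has rank 2, with invariant factors (1,1).

Reading off H_k = ker ∂_k / im ∂_{k+1}:

  H_0: rank C_0 − rank ∂_1 = 6 − 5 = 1, and the invariant factors of ∂_1 are all 1, so H_0 = Z.
  H_1: rank ker ∂_1 − rank ∂_2 = (8 − 5) − 2 = 1, and the invariant factors of ∂_2 are all 1, so H_1 = Z.
  H_2: rank ker ∂_2 − rank ∂_3 = (2 − 2) − 0 = 0, and there is no ∂_3, so H_2 = 0.

As a check, the Euler characteristic is 6 − 8 + 2 = 0, which agrees with 1 − 1 + 0 = 0.

Hence the Betti numbers are b_0 = 1, b_1 = 1, b_2 = 0.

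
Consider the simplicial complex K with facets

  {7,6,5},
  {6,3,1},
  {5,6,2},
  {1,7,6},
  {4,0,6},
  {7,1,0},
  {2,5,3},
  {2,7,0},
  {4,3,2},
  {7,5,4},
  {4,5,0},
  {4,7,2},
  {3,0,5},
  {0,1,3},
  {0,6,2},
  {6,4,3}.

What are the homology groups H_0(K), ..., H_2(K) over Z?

Take the total order 0 < 1 < 2 < 3 < 4 < 5 < 6 < 7 on the vertex set. Then K (dimension 2) consists of the simplices:

  0-simplices (8): [0], [1], [2], [3], [4], [5], [6], [7]
  1-simplices (24): (24 of them)
  2-simplices (16): [0,1,3], [0,1,7], [0,2,6], [0,2,7], [0,3,5], [0,4,5], [0,4,6], [1,3,6], [1,6,7], [2,3,4], [2,3,5], [2,4,7], [2,5,6], [3,4,6], [4,5,7], [5,6,7]

Hence C_0 ≅ Z^8, C_1 ≅ Z^24, C_2 ≅ Z^16.

Boundary ∂_1: C_1 → C_0 is given by ∂[p,q] = [q] − [p].
The resulting 8×24 matrix has rank 7, and its Smith normal form has invariant factors (1,1,1,1,1,1,1).

Boundary ∂_2: C_2 → C_1 maps a triangle to the signed sum of its edges. For instance
  ∂[1,3,6] = [3,6] − [1,6] + [1,3],
  ∂[3,4,6] = [4,6] − [3,6] + [3,4].
This gives a 24×16 integer matrix of rank 15; reducing to Smith normal form yields diagonal entries (1,1,1,1,1,1,1,1,1,1,1,1,1,1,1).

Computing H_k = (kernel of ∂_k) / (image of ∂_{k+1}):

  H_0: rank C_0 − rank ∂_1 = 8 − 7 = 1, and the invariant factors of ∂_1 are all 1, so H_0 ≅ Z.
  H_1: rank ker ∂_1 − rank ∂_2 = (24 − 7) − 15 = 2, and the invariant factors of ∂_2 are all 1, so H_1 ≅ Z^2.
  H_2: rank ker ∂_2 − rank ∂_3 = (16 − 15) − 0 = 1, and there is no ∂_3, so H_2 ≅ Z.

As a check, the Euler characteristic is 8 − 24 + 16 = 0, which agrees with 1 − 2 + 1 = 0.

H_0 ≅ Z,  H_1 ≅ Z^2,  H_2 ≅ Z.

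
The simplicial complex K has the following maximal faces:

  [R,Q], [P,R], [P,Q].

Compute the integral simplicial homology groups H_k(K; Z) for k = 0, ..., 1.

H_0 ≅ Z,  H_1 ≅ Z.

Take the total order P < Q < R on the vertex set. Then K (dimension 1) consists of the simplices:

  0-simplices (3): P, Q, R
  1-simplices (3): PQ, PR, QR

Hence C_0 ≅ Z^3, C_1 ≅ Z^3.

The boundary map ∂_1: C_1 → C_0 sends each edge [p,q] (with p < q) to q − p. For instance
  ∂PQ = Q − P.
As a 3×3 matrix over Z this has rank 2, with invariant factors (1,1).

Reading off H_k = ker ∂_k / im ∂_{k+1}:

  H_0: rank C_0 − rank ∂_1 = 3 − 2 = 1, and the invariant factors of ∂_1 are all 1, so H_0 = Z.
  H_1: rank ker ∂_1 − rank ∂_2 = (3 − 2) − 0 = 1, and there is no ∂_2, so H_1 = Z.

(K is a triangulation of the circle S^1.)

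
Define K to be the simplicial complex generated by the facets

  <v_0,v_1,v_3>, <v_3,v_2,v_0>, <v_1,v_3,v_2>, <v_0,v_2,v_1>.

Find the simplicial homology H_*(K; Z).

Order the vertices as v_0 < v_1 < v_2 < v_3. Listing each simplex with vertices in this order, K has dimension 2 with simplices:

  0-simplices (4): [v_0], [v_1], [v_2], [v_3]
  1-simplices (6): [v_0,v_1], [v_0,v_2], [v_0,v_3], [v_1,v_2], [v_1,v_3], [v_2,v_3]
  2-simplices (4): [v_0,v_1,v_2], [v_0,v_1,v_3], [v_0,v_2,v_3], [v_1,v_2,v_3]

Hence C_0 ≅ Z^4, C_1 ≅ Z^6, C_2 ≅ Z^4.

Boundary ∂_1: C_1 → C_0 is given by ∂[p,q] = [q] − [p].
The resulting 4×6 matrix has rank 3, and its Smith normal form has invariant factors (1,1,1).

∂_2: C_2 → C_1 acts by ∂[p,q,r] = [q,r] − [p,r] + [p,q]. For instance
  ∂[v_0,v_1,v_3] = [v_1,v_3] − [v_0,v_3] + [v_0,v_1],
  ∂[v_0,v_1,v_2] = [v_1,v_2] − [v_0,v_2] + [v_0,v_1].
The 6×4 boundary matrix has rank 3 and Smith normal form diag(1,1,1).

Now H_k = ker ∂_k / im ∂_{k+1}, so:

  H_0: rank C_0 − rank ∂_1 = 4 − 3 = 1, and the invariant factors of ∂_1 are all 1, so H_0 ≅ Z.
  H_1: rank ker ∂_1 − rank ∂_2 = (6 − 3) − 3 = 0, and the invariant factors of ∂_2 are all 1, so H_1 ≅ 0.
  H_2: rank ker ∂_2 − rank ∂_3 = (4 − 3) − 0 = 1, and there is no ∂_3, so H_2 ≅ Z.

As a check, the Euler characteristic is 4 − 6 + 4 = 2, which agrees with 1 − 0 + 1 = 2.
(K is a triangulation of the 2-sphere S^2.)

H_0 = Z,  H_1 = 0,  H_2 = Z.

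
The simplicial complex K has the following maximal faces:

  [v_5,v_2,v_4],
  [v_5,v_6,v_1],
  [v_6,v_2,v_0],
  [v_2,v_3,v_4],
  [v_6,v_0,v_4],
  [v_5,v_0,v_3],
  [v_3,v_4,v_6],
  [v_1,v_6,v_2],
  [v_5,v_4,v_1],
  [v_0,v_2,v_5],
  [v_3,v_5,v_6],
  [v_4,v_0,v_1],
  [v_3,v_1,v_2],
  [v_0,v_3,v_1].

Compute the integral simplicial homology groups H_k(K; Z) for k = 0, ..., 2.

Fix the vertex order v_0 < v_1 < v_2 < v_3 < v_4 < v_5 < v_6 and write every simplex with vertices in increasing order. Then dim K = 2 and the simplices of K are:

  0-simplices (7): [v_0], [v_1], [v_2], [v_3], [v_4], [v_5], [v_6]
  1-simplices (21): (21 of them)
  2-simplices (14): (14 of them)

giving chain groups C_0 ≅ Z^7, C_1 ≅ Z^21, C_2 ≅ Z^14.

Boundary ∂_1: C_1 → C_0 sends each edge [p,q] (with p < q) to q − p. For instance
  ∂[v_3,v_6] = [v_6] − [v_3].
The resulting 7×21 matrix has rank 6, and its Smith normal form has invariant factors (1,1,1,1,1,1).

Boundary ∂_2: C_2 → C_1 sends each 2-simplex [p,q,r] to [q,r] − [p,r] + [p,q]. For instance
  ∂[v_0,v_2,v_5] = [v_2,v_5] − [v_0,v_5] + [v_0,v_2],
  ∂[v_1,v_2,v_6] = [v_2,v_6] − [v_1,v_6] + [v_1,v_2].
As a 21×14 matrix over Z this has rank 13, with invariant factors (1,1,1,1,1,1,1,1,1,1,1,1,1).

Computing H_k = (kernel of ∂_k) / (image of ∂_{k+1}):

  H_0: rank C_0 − rank ∂_1 = 7 − 6 = 1, and the invariant factors of ∂_1 are all 1, so H_0 = Z.
  H_1: rank ker ∂_1 − rank ∂_2 = (21 − 6) − 13 = 2, and the invariant factors of ∂_2 are all 1, so H_1 = Z^2.
  H_2: rank ker ∂_2 − rank ∂_3 = (14 − 13) − 0 = 1, and there is no ∂_3, so H_2 = Z.

As a check, the Euler characteristic is 7 − 21 + 14 = 0, which agrees with 1 − 2 + 1 = 0.

H_0 ≅ Z,  H_1 ≅ Z^2,  H_2 ≅ Z.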